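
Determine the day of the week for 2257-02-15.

Sunday

Doomsday rule: the anchor day for the 2200s is Friday. For year 57: 57÷12 = 4 r 9, and 9÷4 = 2, so 4+9+2 = 15.
Friday + 15 ≡ Saturday — that's 2257's doomsday.
In February the doomsday date is Feb 28 (2257 is not a leap year).
Feb 15 is 13 days before Feb 28; 13 mod 7 = 6, so Saturday − 6 = Sunday.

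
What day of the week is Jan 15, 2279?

Doomsday rule: the anchor day for the 2200s is Friday. For year 79: 79÷12 = 6 r 7, and 7÷4 = 1, so 6+7+1 = 14.
Friday + 14 ≡ Friday — that's 2279's doomsday.
In January the doomsday date is Jan 3 (2279 is not a leap year).
Jan 15 is 12 days after Jan 3; 12 mod 7 = 5, so Friday + 5 = Wednesday.

Wednesday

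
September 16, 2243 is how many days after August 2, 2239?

Aug 2, 2239 → Aug 2, 2240: 366 days (Feb 29, 2240 is in that span).
Aug 2, 2240 → Aug 2, 2241: 365 days.
Aug 2, 2241 → Aug 2, 2242: 365 days.
Aug 2, 2242 → Aug 2, 2243: 365 days.
Aug 2, 2243 → Sep 2, 2243: 31 days (August has 31).
Sep 2, 2243 → Sep 16, 2243: 14 days.
Total: 1506 days.

1506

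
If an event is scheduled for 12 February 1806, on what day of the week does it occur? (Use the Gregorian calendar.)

Wednesday

Doomsday rule: the anchor day for the 1800s is Friday. For year 06: 6÷12 = 0 r 6, and 6÷4 = 1, so 0+6+1 = 7.
Friday + 7 ≡ Friday — that's 1806's doomsday.
In February the doomsday date is Feb 28 (1806 is not a leap year).
Feb 12 is 16 days before Feb 28; 16 mod 7 = 2, so Friday − 2 = Wednesday.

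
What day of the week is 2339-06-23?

Friday

Doomsday rule: the anchor day for the 2300s is Wednesday. For year 39: 39÷12 = 3 r 3, and 3÷4 = 0, so 3+3+0 = 6.
Wednesday + 6 ≡ Tuesday — that's 2339's doomsday.
In June the doomsday date is Jun 6.
Jun 23 is 17 days after Jun 6; 17 mod 7 = 3, so Tuesday + 3 = Friday.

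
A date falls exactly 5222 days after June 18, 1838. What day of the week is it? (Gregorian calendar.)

Jun 18, 1838 is a Monday.
5222 mod 7 = 0, so 5222 days after a Monday is Monday + 0 = Monday.

Monday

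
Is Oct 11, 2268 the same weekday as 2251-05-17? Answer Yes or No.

No

From May 17, 2251 to Oct 11, 2268 is 6357 days.
6357 mod 7 = 1, so they are different weekdays.
(May 17, 2251 is a Saturday; Oct 11, 2268 is a Sunday.)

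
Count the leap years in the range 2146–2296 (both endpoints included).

Multiples of 4 in [2146,2296]: 38.
Of those, multiples of 100: 1 (not leap unless ÷400).
Multiples of 400: 0.
Leap years = 38 − 1 + 0 = 37.

37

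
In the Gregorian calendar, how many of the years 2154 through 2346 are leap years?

46

Multiples of 4 in [2154,2346]: 48.
Of those, multiples of 100: 2 (not leap unless ÷400).
Multiples of 400: 0.
Leap years = 48 − 2 + 0 = 46.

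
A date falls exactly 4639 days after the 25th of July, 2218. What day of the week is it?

Thursday

First find the weekday of Jul 25, 2218. Doomsday rule: the anchor day for the 2200s is Friday. For year 18: 18÷12 = 1 r 6, and 6÷4 = 1, so 1+6+1 = 8.
Friday + 8 ≡ Saturday — that's 2218's doomsday.
In July the doomsday date is Jul 11.
Jul 25 is 14 days after Jul 11; 14 mod 7 = 0, so Saturday + 0 = Saturday.
4639 mod 7 = 5, so 4639 days after a Saturday is Saturday + 5 = Thursday.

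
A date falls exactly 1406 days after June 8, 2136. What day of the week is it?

First find the weekday of Jun 8, 2136. Doomsday rule: the anchor day for the 2100s is Sunday. For year 36: 36÷12 = 3 r 0, and 0÷4 = 0, so 3+0+0 = 3.
Sunday + 3 ≡ Wednesday — that's 2136's doomsday.
In June the doomsday date is Jun 6.
Jun 8 is 2 days after Jun 6; 2 mod 7 = 2, so Wednesday + 2 = Friday.
1406 mod 7 = 6, so 1406 days after a Friday is Friday + 6 = Thursday.

Thursday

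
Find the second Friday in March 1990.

March 9, 1990

March 1, 1990 is a Thursday.
The first Friday is therefore March 2 (1 days later).
The second Friday is 2 + 1×7 = March 9.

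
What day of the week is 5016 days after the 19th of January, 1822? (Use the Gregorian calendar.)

First find the weekday of Jan 19, 1822. Doomsday rule: the anchor day for the 1800s is Friday. For year 22: 22÷12 = 1 r 10, and 10÷4 = 2, so 1+10+2 = 13.
Friday + 13 ≡ Thursday — that's 1822's doomsday.
In January the doomsday date is Jan 3 (1822 is not a leap year).
Jan 19 is 16 days after Jan 3; 16 mod 7 = 2, so Thursday + 2 = Saturday.
5016 mod 7 = 4, so 5016 days after a Saturday is Saturday + 4 = Wednesday.

Wednesday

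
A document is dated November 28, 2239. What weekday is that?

Doomsday rule: the anchor day for the 2200s is Friday. For year 39: 39÷12 = 3 r 3, and 3÷4 = 0, so 3+3+0 = 6.
Friday + 6 ≡ Thursday — that's 2239's doomsday.
In November the doomsday date is Nov 7.
Nov 28 is 21 days after Nov 7; 21 mod 7 = 0, so Thursday + 0 = Thursday.

Thursday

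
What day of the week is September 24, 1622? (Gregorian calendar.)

Saturday

Doomsday rule: the anchor day for the 1600s is Tuesday. For year 22: 22÷12 = 1 r 10, and 10÷4 = 2, so 1+10+2 = 13.
Tuesday + 13 ≡ Monday — that's 1622's doomsday.
In September the doomsday date is Sep 5.
Sep 24 is 19 days after Sep 5; 19 mod 7 = 5, so Monday + 5 = Saturday.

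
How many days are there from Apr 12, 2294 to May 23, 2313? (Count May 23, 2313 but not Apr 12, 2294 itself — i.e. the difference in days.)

Apr 12, 2294 → Apr 12, 2295: 365 days.
Apr 12, 2295 → Apr 12, 2296: 366 days (Feb 29, 2296 is in that span).
Apr 12, 2296 → Apr 12, 2297: 365 days.
Apr 12, 2297 → Apr 12, 2298: 365 days.
Apr 12, 2298 → Apr 12, 2299: 365 days.
Apr 12, 2299 → Apr 12, 2300: 365 days.
Apr 12, 2300 → Apr 12, 2301: 365 days.
Apr 12, 2301 → Apr 12, 2302: 365 days.
Apr 12, 2302 → Apr 12, 2303: 365 days.
Apr 12, 2303 → Apr 12, 2304: 366 days (Feb 29, 2304 is in that span).
Apr 12, 2304 → Apr 12, 2305: 365 days.
Apr 12, 2305 → Apr 12, 2306: 365 days.
Apr 12, 2306 → Apr 12, 2307: 365 days.
Apr 12, 2307 → Apr 12, 2308: 366 days (Feb 29, 2308 is in that span).
Apr 12, 2308 → Apr 12, 2309: 365 days.
Apr 12, 2309 → Apr 12, 2310: 365 days.
Apr 12, 2310 → Apr 12, 2311: 365 days.
Apr 12, 2311 → Apr 12, 2312: 366 days (Feb 29, 2312 is in that span).
Apr 12, 2312 → Apr 12, 2313: 365 days.
Apr 12, 2313 → May 12, 2313: 30 days (April has 30).
May 12, 2313 → May 23, 2313: 11 days.
Total: 6980 days.

6980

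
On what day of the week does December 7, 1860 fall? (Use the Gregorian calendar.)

Doomsday rule: the anchor day for the 1800s is Friday. For year 60: 60÷12 = 5 r 0, and 0÷4 = 0, so 5+0+0 = 5.
Friday + 5 ≡ Wednesday — that's 1860's doomsday.
In December the doomsday date is Dec 12.
Dec 7 is 5 days before Dec 12; 5 mod 7 = 5, so Wednesday − 5 = Friday.

Friday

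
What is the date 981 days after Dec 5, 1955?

August 12, 1958

+366 (one year; includes Feb 29, 1956) → Dec 5, 1956 (615 left).
+365 (one year) → Dec 5, 1957 (250 left).
Dec has 31 days: +27 → Jan 1, 1958 (223 left).
Jan has 31 days: +31 → Feb 1, 1958 (192 left).
Feb has 28 days: +28 → Mar 1, 1958 (164 left).
Mar has 31 days: +31 → Apr 1, 1958 (133 left).
Apr has 30 days: +30 → May 1, 1958 (103 left).
May has 31 days: +31 → Jun 1, 1958 (72 left).
Jun has 30 days: +30 → Jul 1, 1958 (42 left).
Jul has 31 days: +31 → Aug 1, 1958 (11 left).
+11 → Aug 12, 1958.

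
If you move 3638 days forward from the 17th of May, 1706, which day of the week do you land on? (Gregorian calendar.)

May 17, 1706 is a Monday.
3638 mod 7 = 5, so 3638 days after a Monday is Monday + 5 = Saturday.

Saturday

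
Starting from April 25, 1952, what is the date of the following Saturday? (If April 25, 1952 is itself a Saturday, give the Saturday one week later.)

April 26, 1952

Apr 25, 1952 is a Friday.
From Friday to the next Saturday is 1 day.
Apr 25, 1952 + 1 = Apr 26, 1952.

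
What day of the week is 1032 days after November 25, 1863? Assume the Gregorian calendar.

Saturday

First find the weekday of Nov 25, 1863. Doomsday rule: the anchor day for the 1800s is Friday. For year 63: 63÷12 = 5 r 3, and 3÷4 = 0, so 5+3+0 = 8.
Friday + 8 ≡ Saturday — that's 1863's doomsday.
In November the doomsday date is Nov 7.
Nov 25 is 18 days after Nov 7; 18 mod 7 = 4, so Saturday + 4 = Wednesday.
1032 mod 7 = 3, so 1032 days after a Wednesday is Wednesday + 3 = Saturday.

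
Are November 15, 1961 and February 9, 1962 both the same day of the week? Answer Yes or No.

No

From Nov 15, 1961 to Feb 9, 1962 is 86 days.
86 mod 7 = 2, so they are different weekdays.
(Nov 15, 1961 is a Wednesday; Feb 9, 1962 is a Friday.)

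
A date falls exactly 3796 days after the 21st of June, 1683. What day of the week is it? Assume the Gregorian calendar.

Jun 21, 1683 is a Monday.
3796 mod 7 = 2, so 3796 days after a Monday is Monday + 2 = Wednesday.

Wednesday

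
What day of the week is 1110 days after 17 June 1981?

Sunday

First find the weekday of Jun 17, 1981. Doomsday rule: the anchor day for the 1900s is Wednesday. For year 81: 81÷12 = 6 r 9, and 9÷4 = 2, so 6+9+2 = 17.
Wednesday + 17 ≡ Saturday — that's 1981's doomsday.
In June the doomsday date is Jun 6.
Jun 17 is 11 days after Jun 6; 11 mod 7 = 4, so Saturday + 4 = Wednesday.
1110 mod 7 = 4, so 1110 days after a Wednesday is Wednesday + 4 = Sunday.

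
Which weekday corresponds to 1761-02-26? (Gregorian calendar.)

Doomsday rule: the anchor day for the 1700s is Sunday. For year 61: 61÷12 = 5 r 1, and 1÷4 = 0, so 5+1+0 = 6.
Sunday + 6 ≡ Saturday — that's 1761's doomsday.
In February the doomsday date is Feb 28 (1761 is not a leap year).
Feb 26 is 2 days before Feb 28; 2 mod 7 = 2, so Saturday − 2 = Thursday.

Thursday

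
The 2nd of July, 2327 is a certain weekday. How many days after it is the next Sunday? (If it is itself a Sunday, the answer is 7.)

Jul 2, 2327 is a Saturday.
From Saturday to the next Sunday is 1 day.

1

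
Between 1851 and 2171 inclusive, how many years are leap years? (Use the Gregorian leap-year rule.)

Multiples of 4 in [1851,2171]: 80.
Of those, multiples of 100: 3 (not leap unless ÷400).
Multiples of 400: 1.
Leap years = 80 − 3 + 1 = 78.

78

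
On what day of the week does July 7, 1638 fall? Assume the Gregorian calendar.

Doomsday rule: the anchor day for the 1600s is Tuesday. For year 38: 38÷12 = 3 r 2, and 2÷4 = 0, so 3+2+0 = 5.
Tuesday + 5 ≡ Sunday — that's 1638's doomsday.
In July the doomsday date is Jul 11.
Jul 7 is 4 days before Jul 11; 4 mod 7 = 4, so Sunday − 4 = Wednesday.

Wednesday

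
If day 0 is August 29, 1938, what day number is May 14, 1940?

Aug 29, 1938 → Aug 29, 1939: 365 days.
Aug 29, 1939 → Sep 29, 1939: 31 days (August has 31).
Sep 29, 1939 → Oct 29, 1939: 30 days (September has 30).
Oct 29, 1939 → Nov 29, 1939: 31 days (October has 31).
Nov 29, 1939 → Dec 29, 1939: 30 days (November has 30).
Dec 29, 1939 → Jan 29, 1940: 31 days (December has 31).
Jan 29, 1940 → Feb 29, 1940: 31 days (January has 31).
Feb 29, 1940 → Mar 29, 1940: 29 days (February has 29).
Mar 29, 1940 → Apr 29, 1940: 31 days (March has 31).
Apr 29, 1940 → May 14, 1940: 15 days.
Total: 624 days.

624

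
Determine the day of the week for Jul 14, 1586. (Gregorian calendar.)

Monday

Doomsday rule: the anchor day for the 1500s is Wednesday. For year 86: 86÷12 = 7 r 2, and 2÷4 = 0, so 7+2+0 = 9.
Wednesday + 9 ≡ Friday — that's 1586's doomsday.
In July the doomsday date is Jul 11.
Jul 14 is 3 days after Jul 11; 3 mod 7 = 3, so Friday + 3 = Monday.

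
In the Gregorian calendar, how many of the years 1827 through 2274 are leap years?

Multiples of 4 in [1827,2274]: 112.
Of those, multiples of 100: 4 (not leap unless ÷400).
Multiples of 400: 1.
Leap years = 112 − 4 + 1 = 109.

109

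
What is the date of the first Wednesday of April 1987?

April 1, 1987 is a Wednesday.
The first Wednesday is therefore April 1 (same day).

April 1, 1987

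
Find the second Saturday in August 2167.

August 1, 2167 is a Saturday.
The first Saturday is therefore August 1 (same day).
The second Saturday is 1 + 1×7 = August 8.

August 8, 2167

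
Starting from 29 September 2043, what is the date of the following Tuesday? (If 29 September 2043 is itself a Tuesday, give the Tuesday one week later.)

October 6, 2043

Sep 29, 2043 is a Tuesday.
From Tuesday to the next Tuesday is 7 days.
Sep 29, 2043 + 7 = Oct 6, 2043.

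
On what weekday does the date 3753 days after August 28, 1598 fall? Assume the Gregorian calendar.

Saturday

Aug 28, 1598 is a Friday.
3753 mod 7 = 1, so 3753 days after a Friday is Friday + 1 = Saturday.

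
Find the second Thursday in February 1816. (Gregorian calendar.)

February 1, 1816 is a Thursday.
The first Thursday is therefore February 1 (same day).
The second Thursday is 1 + 1×7 = February 8.

February 8, 1816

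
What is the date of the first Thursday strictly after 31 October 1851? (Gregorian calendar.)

November 6, 1851

Oct 31, 1851 is a Friday.
From Friday to the next Thursday is 6 days.
Oct 31, 1851 + 6 = Nov 6, 1851.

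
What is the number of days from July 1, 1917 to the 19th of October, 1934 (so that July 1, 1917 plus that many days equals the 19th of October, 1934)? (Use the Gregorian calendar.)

Jul 1, 1917 → Jul 1, 1918: 365 days.
Jul 1, 1918 → Jul 1, 1919: 365 days.
Jul 1, 1919 → Jul 1, 1920: 366 days (Feb 29, 1920 is in that span).
Jul 1, 1920 → Jul 1, 1921: 365 days.
Jul 1, 1921 → Jul 1, 1922: 365 days.
Jul 1, 1922 → Jul 1, 1923: 365 days.
Jul 1, 1923 → Jul 1, 1924: 366 days (Feb 29, 1924 is in that span).
Jul 1, 1924 → Jul 1, 1925: 365 days.
Jul 1, 1925 → Jul 1, 1926: 365 days.
Jul 1, 1926 → Jul 1, 1927: 365 days.
Jul 1, 1927 → Jul 1, 1928: 366 days (Feb 29, 1928 is in that span).
Jul 1, 1928 → Jul 1, 1929: 365 days.
Jul 1, 1929 → Jul 1, 1930: 365 days.
Jul 1, 1930 → Jul 1, 1931: 365 days.
Jul 1, 1931 → Jul 1, 1932: 366 days (Feb 29, 1932 is in that span).
Jul 1, 1932 → Jul 1, 1933: 365 days.
Jul 1, 1933 → Jul 1, 1934: 365 days.
Jul 1, 1934 → Aug 1, 1934: 31 days (July has 31).
Aug 1, 1934 → Sep 1, 1934: 31 days (August has 31).
Sep 1, 1934 → Oct 1, 1934: 30 days (September has 30).
Oct 1, 1934 → Oct 19, 1934: 18 days.
Total: 6319 days.

6319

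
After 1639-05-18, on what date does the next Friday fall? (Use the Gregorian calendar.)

May 20, 1639

May 18, 1639 is a Wednesday.
From Wednesday to the next Friday is 2 days.
May 18, 1639 + 2 = May 20, 1639.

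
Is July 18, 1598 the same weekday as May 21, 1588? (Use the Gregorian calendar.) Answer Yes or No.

From May 21, 1588 to Jul 18, 1598 is 3710 days.
3710 mod 7 = 0, so they are the same weekday.
(May 21, 1588 is a Saturday; Jul 18, 1598 is a Saturday.)

Yes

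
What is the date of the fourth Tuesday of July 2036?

July 22, 2036

July 1, 2036 is a Tuesday.
The first Tuesday is therefore July 1 (same day).
The fourth Tuesday is 1 + 3×7 = July 22.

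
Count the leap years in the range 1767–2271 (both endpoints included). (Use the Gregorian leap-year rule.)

Multiples of 4 in [1767,2271]: 126.
Of those, multiples of 100: 5 (not leap unless ÷400).
Multiples of 400: 1.
Leap years = 126 − 5 + 1 = 122.

122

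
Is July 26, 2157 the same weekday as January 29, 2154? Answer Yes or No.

Yes

From Jan 29, 2154 to Jul 26, 2157 is 1274 days.
1274 mod 7 = 0, so they are the same weekday.
(Jan 29, 2154 is a Tuesday; Jul 26, 2157 is a Tuesday.)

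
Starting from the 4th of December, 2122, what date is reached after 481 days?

March 29, 2124

+365 (one year) → Dec 4, 2123 (116 left).
Dec has 31 days: +28 → Jan 1, 2124 (88 left).
Jan has 31 days: +31 → Feb 1, 2124 (57 left).
Feb has 29 days: +29 → Mar 1, 2124 (28 left).
+28 → Mar 29, 2124.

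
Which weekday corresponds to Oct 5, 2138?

Sunday

Doomsday rule: the anchor day for the 2100s is Sunday. For year 38: 38÷12 = 3 r 2, and 2÷4 = 0, so 3+2+0 = 5.
Sunday + 5 ≡ Friday — that's 2138's doomsday.
In October the doomsday date is Oct 10.
Oct 5 is 5 days before Oct 10; 5 mod 7 = 5, so Friday − 5 = Sunday.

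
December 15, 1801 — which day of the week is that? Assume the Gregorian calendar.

Tuesday

Doomsday rule: the anchor day for the 1800s is Friday. For year 01: 1÷12 = 0 r 1, and 1÷4 = 0, so 0+1+0 = 1.
Friday + 1 ≡ Saturday — that's 1801's doomsday.
In December the doomsday date is Dec 12.
Dec 15 is 3 days after Dec 12; 3 mod 7 = 3, so Saturday + 3 = Tuesday.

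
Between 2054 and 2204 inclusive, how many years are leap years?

Multiples of 4 in [2054,2204]: 38.
Of those, multiples of 100: 2 (not leap unless ÷400).
Multiples of 400: 0.
Leap years = 38 − 2 + 0 = 36.

36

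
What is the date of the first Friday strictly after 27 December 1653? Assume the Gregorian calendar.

January 2, 1654

Dec 27, 1653 is a Saturday.
From Saturday to the next Friday is 6 days.
Dec 27, 1653 + 6 = Jan 2, 1654.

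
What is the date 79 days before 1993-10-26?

August 8, 1993

−26 → Sep 30, 1993 (end of Sep, 30 days; 53 left).
−30 → Aug 31, 1993 (end of Aug, 31 days; 23 left).
−23 → Aug 8, 1993.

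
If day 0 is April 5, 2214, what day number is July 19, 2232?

6680

Apr 5, 2214 → Apr 5, 2215: 365 days.
Apr 5, 2215 → Apr 5, 2216: 366 days (Feb 29, 2216 is in that span).
Apr 5, 2216 → Apr 5, 2217: 365 days.
Apr 5, 2217 → Apr 5, 2218: 365 days.
Apr 5, 2218 → Apr 5, 2219: 365 days.
Apr 5, 2219 → Apr 5, 2220: 366 days (Feb 29, 2220 is in that span).
Apr 5, 2220 → Apr 5, 2221: 365 days.
Apr 5, 2221 → Apr 5, 2222: 365 days.
Apr 5, 2222 → Apr 5, 2223: 365 days.
Apr 5, 2223 → Apr 5, 2224: 366 days (Feb 29, 2224 is in that span).
Apr 5, 2224 → Apr 5, 2225: 365 days.
Apr 5, 2225 → Apr 5, 2226: 365 days.
Apr 5, 2226 → Apr 5, 2227: 365 days.
Apr 5, 2227 → Apr 5, 2228: 366 days (Feb 29, 2228 is in that span).
Apr 5, 2228 → Apr 5, 2229: 365 days.
Apr 5, 2229 → Apr 5, 2230: 365 days.
Apr 5, 2230 → Apr 5, 2231: 365 days.
Apr 5, 2231 → Apr 5, 2232: 366 days (Feb 29, 2232 is in that span).
Apr 5, 2232 → May 5, 2232: 30 days (April has 30).
May 5, 2232 → Jun 5, 2232: 31 days (May has 31).
Jun 5, 2232 → Jul 5, 2232: 30 days (June has 30).
Jul 5, 2232 → Jul 19, 2232: 14 days.
Total: 6680 days.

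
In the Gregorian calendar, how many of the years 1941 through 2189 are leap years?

Multiples of 4 in [1941,2189]: 62.
Of those, multiples of 100: 2 (not leap unless ÷400).
Multiples of 400: 1.
Leap years = 62 − 2 + 1 = 61.

61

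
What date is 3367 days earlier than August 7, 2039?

May 19, 2030

−365 (one year) → Aug 7, 2038 (3002 left).
−365 (one year) → Aug 7, 2037 (2637 left).
−365 (one year) → Aug 7, 2036 (2272 left).
−366 (one year; includes Feb 29, 2036) → Aug 7, 2035 (1906 left).
−365 (one year) → Aug 7, 2034 (1541 left).
−365 (one year) → Aug 7, 2033 (1176 left).
−365 (one year) → Aug 7, 2032 (811 left).
−366 (one year; includes Feb 29, 2032) → Aug 7, 2031 (445 left).
−365 (one year) → Aug 7, 2030 (80 left).
−7 → Jul 31, 2030 (end of Jul, 31 days; 73 left).
−31 → Jun 30, 2030 (end of Jun, 30 days; 42 left).
−30 → May 31, 2030 (end of May, 31 days; 12 left).
−12 → May 19, 2030.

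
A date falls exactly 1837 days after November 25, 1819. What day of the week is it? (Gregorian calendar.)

Nov 25, 1819 is a Thursday.
1837 mod 7 = 3, so 1837 days after a Thursday is Thursday + 3 = Sunday.

Sunday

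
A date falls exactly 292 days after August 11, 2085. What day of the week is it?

Aug 11, 2085 is a Saturday.
292 mod 7 = 5, so 292 days after a Saturday is Saturday + 5 = Thursday.

Thursday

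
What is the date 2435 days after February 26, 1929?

+365 (one year) → Feb 26, 1930 (2070 left).
+365 (one year) → Feb 26, 1931 (1705 left).
+365 (one year) → Feb 26, 1932 (1340 left).
+366 (one year; includes Feb 29, 1932) → Feb 26, 1933 (974 left).
+365 (one year) → Feb 26, 1934 (609 left).
+365 (one year) → Feb 26, 1935 (244 left).
Feb has 28 days: +3 → Mar 1, 1935 (241 left).
Mar has 31 days: +31 → Apr 1, 1935 (210 left).
Apr has 30 days: +30 → May 1, 1935 (180 left).
May has 31 days: +31 → Jun 1, 1935 (149 left).
Jun has 30 days: +30 → Jul 1, 1935 (119 left).
Jul has 31 days: +31 → Aug 1, 1935 (88 left).
Aug has 31 days: +31 → Sep 1, 1935 (57 left).
Sep has 30 days: +30 → Oct 1, 1935 (27 left).
+27 → Oct 28, 1935.

October 28, 1935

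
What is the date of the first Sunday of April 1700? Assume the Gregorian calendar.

April 4, 1700

April 1, 1700 is a Thursday.
The first Sunday is therefore April 4 (3 days later).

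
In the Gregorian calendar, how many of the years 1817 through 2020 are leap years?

Multiples of 4 in [1817,2020]: 51.
Of those, multiples of 100: 2 (not leap unless ÷400).
Multiples of 400: 1.
Leap years = 51 − 2 + 1 = 50.

50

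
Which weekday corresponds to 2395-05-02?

Tuesday

Doomsday rule: the anchor day for the 2300s is Wednesday. For year 95: 95÷12 = 7 r 11, and 11÷4 = 2, so 7+11+2 = 20.
Wednesday + 20 ≡ Tuesday — that's 2395's doomsday.
In May the doomsday date is May 9.
May 2 is 7 days before May 9; 7 mod 7 = 0, so Tuesday − 0 = Tuesday.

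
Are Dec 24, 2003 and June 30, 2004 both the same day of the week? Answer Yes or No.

From Dec 24, 2003 to Jun 30, 2004 is 189 days.
189 mod 7 = 0, so they are the same weekday.
(Dec 24, 2003 is a Wednesday; Jun 30, 2004 is a Wednesday.)

Yes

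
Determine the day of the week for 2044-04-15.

Doomsday rule: the anchor day for the 2000s is Tuesday. For year 44: 44÷12 = 3 r 8, and 8÷4 = 2, so 3+8+2 = 13.
Tuesday + 13 ≡ Monday — that's 2044's doomsday.
In April the doomsday date is Apr 4.
Apr 15 is 11 days after Apr 4; 11 mod 7 = 4, so Monday + 4 = Friday.

Friday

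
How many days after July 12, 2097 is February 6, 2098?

209

Jul 12, 2097 → Aug 12, 2097: 31 days (July has 31).
Aug 12, 2097 → Sep 12, 2097: 31 days (August has 31).
Sep 12, 2097 → Oct 12, 2097: 30 days (September has 30).
Oct 12, 2097 → Nov 12, 2097: 31 days (October has 31).
Nov 12, 2097 → Dec 12, 2097: 30 days (November has 30).
Dec 12, 2097 → Jan 12, 2098: 31 days (December has 31).
Jan 12, 2098 → Feb 6, 2098: 25 days.
Total: 209 days.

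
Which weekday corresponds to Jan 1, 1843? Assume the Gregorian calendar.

Sunday

Doomsday rule: the anchor day for the 1800s is Friday. For year 43: 43÷12 = 3 r 7, and 7÷4 = 1, so 3+7+1 = 11.
Friday + 11 ≡ Tuesday — that's 1843's doomsday.
In January the doomsday date is Jan 3 (1843 is not a leap year).
Jan 1 is 2 days before Jan 3; 2 mod 7 = 2, so Tuesday − 2 = Sunday.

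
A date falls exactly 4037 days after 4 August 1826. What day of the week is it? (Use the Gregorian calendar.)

Wednesday

Aug 4, 1826 is a Friday.
4037 mod 7 = 5, so 4037 days after a Friday is Friday + 5 = Wednesday.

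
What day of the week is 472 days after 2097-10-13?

Wednesday

Oct 13, 2097 is a Sunday.
472 mod 7 = 3, so 472 days after a Sunday is Sunday + 3 = Wednesday.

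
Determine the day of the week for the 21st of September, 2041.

Saturday

Doomsday rule: the anchor day for the 2000s is Tuesday. For year 41: 41÷12 = 3 r 5, and 5÷4 = 1, so 3+5+1 = 9.
Tuesday + 9 ≡ Thursday — that's 2041's doomsday.
In September the doomsday date is Sep 5.
Sep 21 is 16 days after Sep 5; 16 mod 7 = 2, so Thursday + 2 = Saturday.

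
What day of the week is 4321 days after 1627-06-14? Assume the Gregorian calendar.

Wednesday

First find the weekday of Jun 14, 1627. Doomsday rule: the anchor day for the 1600s is Tuesday. For year 27: 27÷12 = 2 r 3, and 3÷4 = 0, so 2+3+0 = 5.
Tuesday + 5 ≡ Sunday — that's 1627's doomsday.
In June the doomsday date is Jun 6.
Jun 14 is 8 days after Jun 6; 8 mod 7 = 1, so Sunday + 1 = Monday.
4321 mod 7 = 2, so 4321 days after a Monday is Monday + 2 = Wednesday.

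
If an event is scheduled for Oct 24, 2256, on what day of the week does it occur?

Doomsday rule: the anchor day for the 2200s is Friday. For year 56: 56÷12 = 4 r 8, and 8÷4 = 2, so 4+8+2 = 14.
Friday + 14 ≡ Friday — that's 2256's doomsday.
In October the doomsday date is Oct 10.
Oct 24 is 14 days after Oct 10; 14 mod 7 = 0, so Friday + 0 = Friday.

Friday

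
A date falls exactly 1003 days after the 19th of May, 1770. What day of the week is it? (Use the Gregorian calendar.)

May 19, 1770 is a Saturday.
1003 mod 7 = 2, so 1003 days after a Saturday is Saturday + 2 = Monday.

Monday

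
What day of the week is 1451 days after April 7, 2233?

Tuesday

First find the weekday of Apr 7, 2233. Doomsday rule: the anchor day for the 2200s is Friday. For year 33: 33÷12 = 2 r 9, and 9÷4 = 2, so 2+9+2 = 13.
Friday + 13 ≡ Thursday — that's 2233's doomsday.
In April the doomsday date is Apr 4.
Apr 7 is 3 days after Apr 4; 3 mod 7 = 3, so Thursday + 3 = Sunday.
1451 mod 7 = 2, so 1451 days after a Sunday is Sunday + 2 = Tuesday.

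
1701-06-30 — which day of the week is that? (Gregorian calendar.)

Doomsday rule: the anchor day for the 1700s is Sunday. For year 01: 1÷12 = 0 r 1, and 1÷4 = 0, so 0+1+0 = 1.
Sunday + 1 ≡ Monday — that's 1701's doomsday.
In June the doomsday date is Jun 6.
Jun 30 is 24 days after Jun 6; 24 mod 7 = 3, so Monday + 3 = Thursday.

Thursday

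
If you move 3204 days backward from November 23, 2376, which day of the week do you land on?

Thursday

Nov 23, 2376 is a Tuesday.
3204 mod 7 = 5, so 3204 days before a Tuesday is Tuesday − 5 = Thursday.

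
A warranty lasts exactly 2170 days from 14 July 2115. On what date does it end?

June 22, 2121

+366 (one year; includes Feb 29, 2116) → Jul 14, 2116 (1804 left).
+365 (one year) → Jul 14, 2117 (1439 left).
+365 (one year) → Jul 14, 2118 (1074 left).
+365 (one year) → Jul 14, 2119 (709 left).
+366 (one year; includes Feb 29, 2120) → Jul 14, 2120 (343 left).
Jul has 31 days: +18 → Aug 1, 2120 (325 left).
Aug has 31 days: +31 → Sep 1, 2120 (294 left).
Sep has 30 days: +30 → Oct 1, 2120 (264 left).
Oct has 31 days: +31 → Nov 1, 2120 (233 left).
Nov has 30 days: +30 → Dec 1, 2120 (203 left).
Dec has 31 days: +31 → Jan 1, 2121 (172 left).
Jan has 31 days: +31 → Feb 1, 2121 (141 left).
Feb has 28 days: +28 → Mar 1, 2121 (113 left).
Mar has 31 days: +31 → Apr 1, 2121 (82 left).
Apr has 30 days: +30 → May 1, 2121 (52 left).
May has 31 days: +31 → Jun 1, 2121 (21 left).
+21 → Jun 22, 2121.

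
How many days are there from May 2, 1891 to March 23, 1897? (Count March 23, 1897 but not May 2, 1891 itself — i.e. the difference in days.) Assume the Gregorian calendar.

2152

May 2, 1891 → May 2, 1892: 366 days (Feb 29, 1892 is in that span).
May 2, 1892 → May 2, 1893: 365 days.
May 2, 1893 → May 2, 1894: 365 days.
May 2, 1894 → May 2, 1895: 365 days.
May 2, 1895 → May 2, 1896: 366 days (Feb 29, 1896 is in that span).
May 2, 1896 → Jun 2, 1896: 31 days (May has 31).
Jun 2, 1896 → Jul 2, 1896: 30 days (June has 30).
Jul 2, 1896 → Aug 2, 1896: 31 days (July has 31).
Aug 2, 1896 → Sep 2, 1896: 31 days (August has 31).
Sep 2, 1896 → Oct 2, 1896: 30 days (September has 30).
Oct 2, 1896 → Nov 2, 1896: 31 days (October has 31).
Nov 2, 1896 → Dec 2, 1896: 30 days (November has 30).
Dec 2, 1896 → Jan 2, 1897: 31 days (December has 31).
Jan 2, 1897 → Feb 2, 1897: 31 days (January has 31).
Feb 2, 1897 → Mar 2, 1897: 28 days (February has 28).
Mar 2, 1897 → Mar 23, 1897: 21 days.
Total: 2152 days.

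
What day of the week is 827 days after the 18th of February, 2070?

First find the weekday of Feb 18, 2070. Doomsday rule: the anchor day for the 2000s is Tuesday. For year 70: 70÷12 = 5 r 10, and 10÷4 = 2, so 5+10+2 = 17.
Tuesday + 17 ≡ Friday — that's 2070's doomsday.
In February the doomsday date is Feb 28 (2070 is not a leap year).
Feb 18 is 10 days before Feb 28; 10 mod 7 = 3, so Friday − 3 = Tuesday.
827 mod 7 = 1, so 827 days after a Tuesday is Tuesday + 1 = Wednesday.

Wednesday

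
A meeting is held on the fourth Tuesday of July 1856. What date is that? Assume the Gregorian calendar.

July 22, 1856

July 1, 1856 is a Tuesday.
The first Tuesday is therefore July 1 (same day).
The fourth Tuesday is 1 + 3×7 = July 22.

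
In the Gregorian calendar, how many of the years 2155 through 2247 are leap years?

22

Multiples of 4 in [2155,2247]: 23.
Of those, multiples of 100: 1 (not leap unless ÷400).
Multiples of 400: 0.
Leap years = 23 − 1 + 0 = 22.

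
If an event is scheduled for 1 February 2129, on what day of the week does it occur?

Tuesday

Doomsday rule: the anchor day for the 2100s is Sunday. For year 29: 29÷12 = 2 r 5, and 5÷4 = 1, so 2+5+1 = 8.
Sunday + 8 ≡ Monday — that's 2129's doomsday.
In February the doomsday date is Feb 28 (2129 is not a leap year).
Feb 1 is 27 days before Feb 28; 27 mod 7 = 6, so Monday − 6 = Tuesday.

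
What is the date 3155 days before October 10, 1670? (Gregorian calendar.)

−365 (one year) → Oct 10, 1669 (2790 left).
−365 (one year) → Oct 10, 1668 (2425 left).
−366 (one year; includes Feb 29, 1668) → Oct 10, 1667 (2059 left).
−365 (one year) → Oct 10, 1666 (1694 left).
−365 (one year) → Oct 10, 1665 (1329 left).
−365 (one year) → Oct 10, 1664 (964 left).
−366 (one year; includes Feb 29, 1664) → Oct 10, 1663 (598 left).
−365 (one year) → Oct 10, 1662 (233 left).
−10 → Sep 30, 1662 (end of Sep, 30 days; 223 left).
−30 → Aug 31, 1662 (end of Aug, 31 days; 193 left).
−31 → Jul 31, 1662 (end of Jul, 31 days; 162 left).
−31 → Jun 30, 1662 (end of Jun, 30 days; 131 left).
−30 → May 31, 1662 (end of May, 31 days; 101 left).
−31 → Apr 30, 1662 (end of Apr, 30 days; 70 left).
−30 → Mar 31, 1662 (end of Mar, 31 days; 40 left).
−31 → Feb 28, 1662 (end of Feb, 28 days; 9 left).
−9 → Feb 19, 1662.

February 19, 1662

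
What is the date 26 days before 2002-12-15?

−15 → Nov 30, 2002 (end of Nov, 30 days; 11 left).
−11 → Nov 19, 2002.

November 19, 2002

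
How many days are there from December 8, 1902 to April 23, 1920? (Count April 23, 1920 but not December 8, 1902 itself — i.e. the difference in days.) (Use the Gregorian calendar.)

6346

Dec 8, 1902 → Dec 8, 1903: 365 days.
Dec 8, 1903 → Dec 8, 1904: 366 days (Feb 29, 1904 is in that span).
Dec 8, 1904 → Dec 8, 1905: 365 days.
Dec 8, 1905 → Dec 8, 1906: 365 days.
Dec 8, 1906 → Dec 8, 1907: 365 days.
Dec 8, 1907 → Dec 8, 1908: 366 days (Feb 29, 1908 is in that span).
Dec 8, 1908 → Dec 8, 1909: 365 days.
Dec 8, 1909 → Dec 8, 1910: 365 days.
Dec 8, 1910 → Dec 8, 1911: 365 days.
Dec 8, 1911 → Dec 8, 1912: 366 days (Feb 29, 1912 is in that span).
Dec 8, 1912 → Dec 8, 1913: 365 days.
Dec 8, 1913 → Dec 8, 1914: 365 days.
Dec 8, 1914 → Dec 8, 1915: 365 days.
Dec 8, 1915 → Dec 8, 1916: 366 days (Feb 29, 1916 is in that span).
Dec 8, 1916 → Dec 8, 1917: 365 days.
Dec 8, 1917 → Dec 8, 1918: 365 days.
Dec 8, 1918 → Dec 8, 1919: 365 days.
Dec 8, 1919 → Jan 8, 1920: 31 days (December has 31).
Jan 8, 1920 → Feb 8, 1920: 31 days (January has 31).
Feb 8, 1920 → Mar 8, 1920: 29 days (February has 29).
Mar 8, 1920 → Apr 8, 1920: 31 days (March has 31).
Apr 8, 1920 → Apr 23, 1920: 15 days.
Total: 6346 days.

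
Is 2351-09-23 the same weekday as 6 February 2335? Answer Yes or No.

No

From Feb 6, 2335 to Sep 23, 2351 is 6073 days.
6073 mod 7 = 4, so they are different weekdays.
(Feb 6, 2335 is a Wednesday; Sep 23, 2351 is a Sunday.)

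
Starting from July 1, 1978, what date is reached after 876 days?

+365 (one year) → Jul 1, 1979 (511 left).
+366 (one year; includes Feb 29, 1980) → Jul 1, 1980 (145 left).
Jul has 31 days: +31 → Aug 1, 1980 (114 left).
Aug has 31 days: +31 → Sep 1, 1980 (83 left).
Sep has 30 days: +30 → Oct 1, 1980 (53 left).
Oct has 31 days: +31 → Nov 1, 1980 (22 left).
+22 → Nov 23, 1980.

November 23, 1980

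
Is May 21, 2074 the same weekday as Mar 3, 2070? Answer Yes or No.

Yes

From Mar 3, 2070 to May 21, 2074 is 1540 days.
1540 mod 7 = 0, so they are the same weekday.
(Mar 3, 2070 is a Monday; May 21, 2074 is a Monday.)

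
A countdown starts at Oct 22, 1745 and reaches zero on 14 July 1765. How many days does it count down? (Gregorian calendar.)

Oct 22, 1745 → Oct 22, 1746: 365 days.
Oct 22, 1746 → Oct 22, 1747: 365 days.
Oct 22, 1747 → Oct 22, 1748: 366 days (Feb 29, 1748 is in that span).
Oct 22, 1748 → Oct 22, 1749: 365 days.
Oct 22, 1749 → Oct 22, 1750: 365 days.
Oct 22, 1750 → Oct 22, 1751: 365 days.
Oct 22, 1751 → Oct 22, 1752: 366 days (Feb 29, 1752 is in that span).
Oct 22, 1752 → Oct 22, 1753: 365 days.
Oct 22, 1753 → Oct 22, 1754: 365 days.
Oct 22, 1754 → Oct 22, 1755: 365 days.
Oct 22, 1755 → Oct 22, 1756: 366 days (Feb 29, 1756 is in that span).
Oct 22, 1756 → Oct 22, 1757: 365 days.
Oct 22, 1757 → Oct 22, 1758: 365 days.
Oct 22, 1758 → Oct 22, 1759: 365 days.
Oct 22, 1759 → Oct 22, 1760: 366 days (Feb 29, 1760 is in that span).
Oct 22, 1760 → Oct 22, 1761: 365 days.
Oct 22, 1761 → Oct 22, 1762: 365 days.
Oct 22, 1762 → Oct 22, 1763: 365 days.
Oct 22, 1763 → Oct 22, 1764: 366 days (Feb 29, 1764 is in that span).
Oct 22, 1764 → Nov 22, 1764: 31 days (October has 31).
Nov 22, 1764 → Dec 22, 1764: 30 days (November has 30).
Dec 22, 1764 → Jan 22, 1765: 31 days (December has 31).
Jan 22, 1765 → Feb 22, 1765: 31 days (January has 31).
Feb 22, 1765 → Mar 22, 1765: 28 days (February has 28).
Mar 22, 1765 → Apr 22, 1765: 31 days (March has 31).
Apr 22, 1765 → May 22, 1765: 30 days (April has 30).
May 22, 1765 → Jun 22, 1765: 31 days (May has 31).
Jun 22, 1765 → Jul 14, 1765: 22 days.
Total: 7205 days.

7205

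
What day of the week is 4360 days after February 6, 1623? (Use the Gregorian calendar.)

Feb 6, 1623 is a Monday.
4360 mod 7 = 6, so 4360 days after a Monday is Monday + 6 = Sunday.

Sunday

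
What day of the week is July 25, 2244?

Doomsday rule: the anchor day for the 2200s is Friday. For year 44: 44÷12 = 3 r 8, and 8÷4 = 2, so 3+8+2 = 13.
Friday + 13 ≡ Thursday — that's 2244's doomsday.
In July the doomsday date is Jul 11.
Jul 25 is 14 days after Jul 11; 14 mod 7 = 0, so Thursday + 0 = Thursday.

Thursday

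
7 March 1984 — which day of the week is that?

January 1, 1984 is a Sunday.
Jan 1, 1984 → Feb 1, 1984: 31 days (January has 31).
Feb 1, 1984 → Mar 1, 1984: 29 days (February has 29).
Mar 1, 1984 → Mar 7, 1984: 6 days.
Total: 66 days.
66 mod 7 = 3, so Sunday + 3 = Wednesday.

Wednesday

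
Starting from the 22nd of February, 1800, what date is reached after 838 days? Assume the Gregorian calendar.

June 10, 1802

+365 (one year) → Feb 22, 1801 (473 left).
+365 (one year) → Feb 22, 1802 (108 left).
Feb has 28 days: +7 → Mar 1, 1802 (101 left).
Mar has 31 days: +31 → Apr 1, 1802 (70 left).
Apr has 30 days: +30 → May 1, 1802 (40 left).
May has 31 days: +31 → Jun 1, 1802 (9 left).
+9 → Jun 10, 1802.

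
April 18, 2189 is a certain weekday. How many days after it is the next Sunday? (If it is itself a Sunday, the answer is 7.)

1

Apr 18, 2189 is a Saturday.
From Saturday to the next Sunday is 1 day.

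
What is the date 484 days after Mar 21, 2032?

+365 (one year) → Mar 21, 2033 (119 left).
Mar has 31 days: +11 → Apr 1, 2033 (108 left).
Apr has 30 days: +30 → May 1, 2033 (78 left).
May has 31 days: +31 → Jun 1, 2033 (47 left).
Jun has 30 days: +30 → Jul 1, 2033 (17 left).
+17 → Jul 18, 2033.

July 18, 2033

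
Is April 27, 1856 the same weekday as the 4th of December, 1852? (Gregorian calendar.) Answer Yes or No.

From Dec 4, 1852 to Apr 27, 1856 is 1240 days.
1240 mod 7 = 1, so they are different weekdays.
(Dec 4, 1852 is a Saturday; Apr 27, 1856 is a Sunday.)

No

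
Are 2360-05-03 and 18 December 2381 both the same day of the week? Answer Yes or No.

From May 3, 2360 to Dec 18, 2381 is 7899 days.
7899 mod 7 = 3, so they are different weekdays.
(May 3, 2360 is a Tuesday; Dec 18, 2381 is a Friday.)

No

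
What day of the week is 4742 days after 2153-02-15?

Feb 15, 2153 is a Thursday.
4742 mod 7 = 3, so 4742 days after a Thursday is Thursday + 3 = Sunday.

Sunday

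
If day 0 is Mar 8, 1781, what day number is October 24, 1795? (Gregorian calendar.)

Mar 8, 1781 → Mar 8, 1782: 365 days.
Mar 8, 1782 → Mar 8, 1783: 365 days.
Mar 8, 1783 → Mar 8, 1784: 366 days (Feb 29, 1784 is in that span).
Mar 8, 1784 → Mar 8, 1785: 365 days.
Mar 8, 1785 → Mar 8, 1786: 365 days.
Mar 8, 1786 → Mar 8, 1787: 365 days.
Mar 8, 1787 → Mar 8, 1788: 366 days (Feb 29, 1788 is in that span).
Mar 8, 1788 → Mar 8, 1789: 365 days.
Mar 8, 1789 → Mar 8, 1790: 365 days.
Mar 8, 1790 → Mar 8, 1791: 365 days.
Mar 8, 1791 → Mar 8, 1792: 366 days (Feb 29, 1792 is in that span).
Mar 8, 1792 → Mar 8, 1793: 365 days.
Mar 8, 1793 → Mar 8, 1794: 365 days.
Mar 8, 1794 → Mar 8, 1795: 365 days.
Mar 8, 1795 → Apr 8, 1795: 31 days (March has 31).
Apr 8, 1795 → May 8, 1795: 30 days (April has 30).
May 8, 1795 → Jun 8, 1795: 31 days (May has 31).
Jun 8, 1795 → Jul 8, 1795: 30 days (June has 30).
Jul 8, 1795 → Aug 8, 1795: 31 days (July has 31).
Aug 8, 1795 → Sep 8, 1795: 31 days (August has 31).
Sep 8, 1795 → Oct 8, 1795: 30 days (September has 30).
Oct 8, 1795 → Oct 24, 1795: 16 days.
Total: 5343 days.

5343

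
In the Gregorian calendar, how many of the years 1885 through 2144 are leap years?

63

Multiples of 4 in [1885,2144]: 65.
Of those, multiples of 100: 3 (not leap unless ÷400).
Multiples of 400: 1.
Leap years = 65 − 3 + 1 = 63.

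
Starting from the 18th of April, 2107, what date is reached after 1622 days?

September 26, 2111

+366 (one year; includes Feb 29, 2108) → Apr 18, 2108 (1256 left).
+365 (one year) → Apr 18, 2109 (891 left).
+365 (one year) → Apr 18, 2110 (526 left).
+365 (one year) → Apr 18, 2111 (161 left).
Apr has 30 days: +13 → May 1, 2111 (148 left).
May has 31 days: +31 → Jun 1, 2111 (117 left).
Jun has 30 days: +30 → Jul 1, 2111 (87 left).
Jul has 31 days: +31 → Aug 1, 2111 (56 left).
Aug has 31 days: +31 → Sep 1, 2111 (25 left).
+25 → Sep 26, 2111.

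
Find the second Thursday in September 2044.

September 1, 2044 is a Thursday.
The first Thursday is therefore September 1 (same day).
The second Thursday is 1 + 1×7 = September 8.

September 8, 2044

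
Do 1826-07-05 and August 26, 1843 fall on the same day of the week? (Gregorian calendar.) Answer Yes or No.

No

From Jul 5, 1826 to Aug 26, 1843 is 6261 days.
6261 mod 7 = 3, so they are different weekdays.
(Jul 5, 1826 is a Wednesday; Aug 26, 1843 is a Saturday.)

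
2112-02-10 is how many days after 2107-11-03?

1560

Nov 3, 2107 → Nov 3, 2108: 366 days (Feb 29, 2108 is in that span).
Nov 3, 2108 → Nov 3, 2109: 365 days.
Nov 3, 2109 → Nov 3, 2110: 365 days.
Nov 3, 2110 → Nov 3, 2111: 365 days.
Nov 3, 2111 → Dec 3, 2111: 30 days (November has 30).
Dec 3, 2111 → Jan 3, 2112: 31 days (December has 31).
Jan 3, 2112 → Feb 3, 2112: 31 days (January has 31).
Feb 3, 2112 → Feb 10, 2112: 7 days.
Total: 1560 days.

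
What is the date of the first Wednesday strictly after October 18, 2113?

Oct 18, 2113 is a Wednesday.
From Wednesday to the next Wednesday is 7 days.
Oct 18, 2113 + 7 = Oct 25, 2113.

October 25, 2113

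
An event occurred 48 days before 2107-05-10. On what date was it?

March 23, 2107

−10 → Apr 30, 2107 (end of Apr, 30 days; 38 left).
−30 → Mar 31, 2107 (end of Mar, 31 days; 8 left).
−8 → Mar 23, 2107.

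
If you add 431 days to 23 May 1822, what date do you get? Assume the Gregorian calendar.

+365 (one year) → May 23, 1823 (66 left).
May has 31 days: +9 → Jun 1, 1823 (57 left).
Jun has 30 days: +30 → Jul 1, 1823 (27 left).
+27 → Jul 28, 1823.

July 28, 1823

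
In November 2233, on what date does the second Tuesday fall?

November 1, 2233 is a Friday.
The first Tuesday is therefore November 5 (4 days later).
The second Tuesday is 5 + 1×7 = November 12.

November 12, 2233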